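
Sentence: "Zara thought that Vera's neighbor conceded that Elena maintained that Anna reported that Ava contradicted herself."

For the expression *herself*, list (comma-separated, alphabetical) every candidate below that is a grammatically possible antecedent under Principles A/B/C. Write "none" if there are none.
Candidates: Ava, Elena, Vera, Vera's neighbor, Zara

*herself* is a reflexive; Principle A requires it to be bound within its binding domain — the clause headed by 'contradicted'.
— Ava: subject of the clause headed by 'contradicted'; c-commands the reflexive within its binding domain — allowed (Principle A).
— Elena: subject of the clause headed by 'maintained'; c-commands the reflexive but lies outside its binding domain — cannot bind it (Principle A).
— Vera: possessor inside the subject DP of the clause headed by 'conceded'; does not c-command the reflexive — cannot bind it (Principle A).
— Vera's neighbor: subject of the clause headed by 'conceded'; c-commands the reflexive but lies outside its binding domain — cannot bind it (Principle A).
— Zara: subject of the matrix clause; c-commands the reflexive but lies outside its binding domain — cannot bind it (Principle A).

Ava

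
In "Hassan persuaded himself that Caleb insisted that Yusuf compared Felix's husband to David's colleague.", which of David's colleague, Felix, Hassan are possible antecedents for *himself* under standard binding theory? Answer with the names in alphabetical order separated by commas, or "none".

*himself* is a reflexive; Principle A requires it to be bound within its binding domain — the matrix clause.
— David's colleague: second object of the clause headed by 'compared'; does not c-command the reflexive — cannot bind it (Principle A).
— Felix: possessor inside the object DP of the clause headed by 'compared'; does not c-command the reflexive — cannot bind it (Principle A).
— Hassan: subject of the matrix clause; c-commands the reflexive within its binding domain — allowed (Principle A).

Hassan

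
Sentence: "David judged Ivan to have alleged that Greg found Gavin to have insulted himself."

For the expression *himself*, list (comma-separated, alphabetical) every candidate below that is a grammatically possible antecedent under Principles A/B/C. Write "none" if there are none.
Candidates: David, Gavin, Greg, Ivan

*himself* is a reflexive; Principle A requires it to be bound within its binding domain — the clause headed by 'insulted'.
— David: subject of the matrix clause; c-commands the reflexive but lies outside its binding domain — cannot bind it (Principle A).
— Gavin: subject of the clause headed by 'insulted'; c-commands the reflexive within its binding domain — allowed (Principle A).
— Greg: subject of the clause headed by 'found'; c-commands the reflexive but lies outside its binding domain — cannot bind it (Principle A).
— Ivan: subject of the clause headed by 'alleged'; c-commands the reflexive but lies outside its binding domain — cannot bind it (Principle A).

Gavin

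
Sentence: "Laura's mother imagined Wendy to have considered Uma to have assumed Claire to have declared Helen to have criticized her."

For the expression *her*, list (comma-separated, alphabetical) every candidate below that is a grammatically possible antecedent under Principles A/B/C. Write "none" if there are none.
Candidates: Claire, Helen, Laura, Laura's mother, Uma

*her* is a pronoun; Principle B requires it to be free in its binding domain — the clause headed by 'criticized'.
— Claire: subject of the clause headed by 'declared'; c-commands the pronoun but lies outside its binding domain — allowed.
— Helen: subject of the clause headed by 'criticized'; c-commands the pronoun within its binding domain — blocked (Principle B).
— Laura: possessor inside the subject DP of the matrix clause; does not c-command the pronoun — Principle B does not apply; allowed.
— Laura's mother: subject of the matrix clause; c-commands the pronoun but lies outside its binding domain — allowed.
— Uma: subject of the clause headed by 'assumed'; c-commands the pronoun but lies outside its binding domain — allowed.

Claire, Laura, Laura's mother, Uma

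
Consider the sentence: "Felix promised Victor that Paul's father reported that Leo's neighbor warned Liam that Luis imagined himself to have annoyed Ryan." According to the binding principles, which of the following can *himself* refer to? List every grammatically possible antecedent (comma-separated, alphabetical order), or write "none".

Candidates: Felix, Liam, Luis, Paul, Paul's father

Luis

*himself* is a reflexive; Principle A requires it to be bound within its binding domain — the clause headed by 'imagined'.
— Felix: subject of the matrix clause; c-commands the reflexive but lies outside its binding domain — cannot bind it (Principle A).
— Liam: object of the clause headed by 'warned'; c-commands the reflexive but lies outside its binding domain — cannot bind it (Principle A).
— Luis: subject of the clause headed by 'imagined'; c-commands the reflexive within its binding domain — allowed (Principle A).
— Paul: possessor inside the subject DP of the clause headed by 'reported'; does not c-command the reflexive — cannot bind it (Principle A).
— Paul's father: subject of the clause headed by 'reported'; c-commands the reflexive but lies outside its binding domain — cannot bind it (Principle A).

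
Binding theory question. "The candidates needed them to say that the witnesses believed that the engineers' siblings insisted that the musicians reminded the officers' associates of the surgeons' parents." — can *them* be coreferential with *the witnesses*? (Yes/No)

*them* is a pronoun; Principle B requires it to be free in its binding domain — the matrix clause.
— the witnesses: subject of the clause headed by 'believed'; is c-commanded by the pronoun; coreference would bind this R-expression — blocked (Principle C).

No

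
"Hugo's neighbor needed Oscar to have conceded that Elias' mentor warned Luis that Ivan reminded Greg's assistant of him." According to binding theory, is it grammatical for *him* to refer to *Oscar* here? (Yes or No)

*Oscar* is an R-expression; Principle C requires it to be free (not bound by any c-commanding expression).
— him: second object of the clause headed by 'reminded'; the pronoun does not c-command the R-expression — coreference allowed.

Yes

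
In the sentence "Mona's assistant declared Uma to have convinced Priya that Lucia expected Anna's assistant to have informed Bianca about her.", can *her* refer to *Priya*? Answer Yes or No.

Yes

*her* is a pronoun; Principle B requires it to be free in its binding domain — the clause headed by 'informed'.
— Priya: object of the clause headed by 'convinced'; c-commands the pronoun but lies outside its binding domain — allowed.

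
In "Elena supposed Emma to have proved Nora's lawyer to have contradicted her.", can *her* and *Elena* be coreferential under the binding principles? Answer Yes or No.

*Elena* is an R-expression; Principle C requires it to be free (not bound by any c-commanding expression).
— her: object of the clause headed by 'contradicted'; the pronoun does not c-command the R-expression — coreference allowed.

Yes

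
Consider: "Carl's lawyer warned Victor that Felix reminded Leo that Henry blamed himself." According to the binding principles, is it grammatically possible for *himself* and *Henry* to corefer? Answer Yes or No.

*himself* is a reflexive; Principle A requires it to be bound within its binding domain — the clause headed by 'blamed'.
— Henry: subject of the clause headed by 'blamed'; c-commands the reflexive within its binding domain — allowed (Principle A).

Yes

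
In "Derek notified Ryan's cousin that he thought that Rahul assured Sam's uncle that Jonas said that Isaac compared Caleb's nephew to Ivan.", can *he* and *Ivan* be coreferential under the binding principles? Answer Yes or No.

*Ivan* is an R-expression; Principle C requires it to be free (not bound by any c-commanding expression).
— he: subject of the clause headed by 'thought'; the pronoun c-commands the R-expression — coreference blocked (Principle C).

No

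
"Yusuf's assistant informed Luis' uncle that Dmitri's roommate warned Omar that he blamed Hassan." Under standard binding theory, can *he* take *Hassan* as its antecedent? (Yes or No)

*he* is a pronoun; Principle B requires it to be free in its binding domain — the clause headed by 'blamed'.
— Hassan: object of the clause headed by 'blamed'; is c-commanded by the pronoun; coreference would bind this R-expression — blocked (Principle C).

No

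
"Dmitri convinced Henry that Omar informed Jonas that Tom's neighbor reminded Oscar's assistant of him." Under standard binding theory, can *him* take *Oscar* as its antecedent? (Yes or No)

Yes

*him* is a pronoun; Principle B requires it to be free in its binding domain — the clause headed by 'reminded'.
— Oscar: possessor inside the object DP of the clause headed by 'reminded'; does not c-command the pronoun — Principle B does not apply; allowed.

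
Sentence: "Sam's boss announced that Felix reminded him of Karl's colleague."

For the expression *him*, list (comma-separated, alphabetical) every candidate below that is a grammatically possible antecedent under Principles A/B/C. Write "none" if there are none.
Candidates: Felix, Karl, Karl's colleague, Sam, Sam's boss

*him* is a pronoun; Principle B requires it to be free in its binding domain — the clause headed by 'reminded'.
— Felix: subject of the clause headed by 'reminded'; c-commands the pronoun within its binding domain — blocked (Principle B).
— Karl: possessor inside the second object DP of the clause headed by 'reminded'; is c-commanded by the pronoun; coreference would bind this R-expression — blocked (Principle C).
— Karl's colleague: second object of the clause headed by 'reminded'; is c-commanded by the pronoun; coreference would bind this R-expression — blocked (Principle C).
— Sam: possessor inside the subject DP of the matrix clause; does not c-command the pronoun — Principle B does not apply; allowed.
— Sam's boss: subject of the matrix clause; c-commands the pronoun but lies outside its binding domain — allowed.

Sam, Sam's boss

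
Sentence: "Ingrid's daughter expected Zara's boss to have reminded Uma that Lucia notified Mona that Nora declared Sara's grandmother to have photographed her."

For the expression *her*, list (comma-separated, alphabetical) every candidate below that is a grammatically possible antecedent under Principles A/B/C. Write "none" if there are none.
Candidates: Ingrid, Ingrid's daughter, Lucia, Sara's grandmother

*her* is a pronoun; Principle B requires it to be free in its binding domain — the clause headed by 'photographed'.
— Ingrid: possessor inside the subject DP of the matrix clause; does not c-command the pronoun — Principle B does not apply; allowed.
— Ingrid's daughter: subject of the matrix clause; c-commands the pronoun but lies outside its binding domain — allowed.
— Lucia: subject of the clause headed by 'notified'; c-commands the pronoun but lies outside its binding domain — allowed.
— Sara's grandmother: subject of the clause headed by 'photographed'; c-commands the pronoun within its binding domain — blocked (Principle B).

Ingrid, Ingrid's daughter, Lucia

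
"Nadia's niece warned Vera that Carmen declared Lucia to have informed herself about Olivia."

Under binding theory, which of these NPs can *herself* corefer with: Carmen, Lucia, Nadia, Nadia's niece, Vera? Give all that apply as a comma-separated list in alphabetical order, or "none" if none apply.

Lucia

*herself* is a reflexive; Principle A requires it to be bound within its binding domain — the clause headed by 'informed'.
— Carmen: subject of the clause headed by 'declared'; c-commands the reflexive but lies outside its binding domain — cannot bind it (Principle A).
— Lucia: subject of the clause headed by 'informed'; c-commands the reflexive within its binding domain — allowed (Principle A).
— Nadia: possessor inside the subject DP of the matrix clause; does not c-command the reflexive — cannot bind it (Principle A).
— Nadia's niece: subject of the matrix clause; c-commands the reflexive but lies outside its binding domain — cannot bind it (Principle A).
— Vera: object of the matrix clause; c-commands the reflexive but lies outside its binding domain — cannot bind it (Principle A).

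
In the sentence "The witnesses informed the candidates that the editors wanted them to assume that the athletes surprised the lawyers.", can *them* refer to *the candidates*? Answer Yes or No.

*them* is a pronoun; Principle B requires it to be free in its binding domain — the clause headed by 'wanted'.
— the candidates: object of the matrix clause; c-commands the pronoun but lies outside its binding domain — allowed.

Yes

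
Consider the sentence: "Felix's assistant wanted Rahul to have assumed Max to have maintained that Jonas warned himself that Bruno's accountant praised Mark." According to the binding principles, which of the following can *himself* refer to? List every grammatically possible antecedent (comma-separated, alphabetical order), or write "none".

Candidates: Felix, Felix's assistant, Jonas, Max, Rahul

*himself* is a reflexive; Principle A requires it to be bound within its binding domain — the clause headed by 'warned'.
— Felix: possessor inside the subject DP of the matrix clause; does not c-command the reflexive — cannot bind it (Principle A).
— Felix's assistant: subject of the matrix clause; c-commands the reflexive but lies outside its binding domain — cannot bind it (Principle A).
— Jonas: subject of the clause headed by 'warned'; c-commands the reflexive within its binding domain — allowed (Principle A).
— Max: subject of the clause headed by 'maintained'; c-commands the reflexive but lies outside its binding domain — cannot bind it (Principle A).
— Rahul: subject of the clause headed by 'assumed'; c-commands the reflexive but lies outside its binding domain — cannot bind it (Principle A).

Jonas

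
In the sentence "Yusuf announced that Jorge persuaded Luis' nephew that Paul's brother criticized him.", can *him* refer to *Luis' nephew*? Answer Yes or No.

Yes

*him* is a pronoun; Principle B requires it to be free in its binding domain — the clause headed by 'criticized'.
— Luis' nephew: object of the clause headed by 'persuaded'; c-commands the pronoun but lies outside its binding domain — allowed.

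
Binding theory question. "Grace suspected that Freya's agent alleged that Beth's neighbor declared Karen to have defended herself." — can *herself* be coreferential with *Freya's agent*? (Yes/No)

*herself* is a reflexive; Principle A requires it to be bound within its binding domain — the clause headed by 'defended'.
— Freya's agent: subject of the clause headed by 'alleged'; c-commands the reflexive but lies outside its binding domain — cannot bind it (Principle A).

No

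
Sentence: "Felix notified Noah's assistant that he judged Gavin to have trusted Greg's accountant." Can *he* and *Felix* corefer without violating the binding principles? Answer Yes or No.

*Felix* is an R-expression; Principle C requires it to be free (not bound by any c-commanding expression).
— he: subject of the clause headed by 'judged'; the pronoun does not c-command the R-expression — coreference allowed.

Yes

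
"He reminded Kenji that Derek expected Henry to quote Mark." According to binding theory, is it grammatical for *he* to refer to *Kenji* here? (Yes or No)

*Kenji* is an R-expression; Principle C requires it to be free (not bound by any c-commanding expression).
— he: subject of the matrix clause; the pronoun c-commands the R-expression — coreference blocked (Principle C).

No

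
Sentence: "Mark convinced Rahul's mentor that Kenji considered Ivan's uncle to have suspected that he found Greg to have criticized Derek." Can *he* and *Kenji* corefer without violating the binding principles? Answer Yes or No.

*Kenji* is an R-expression; Principle C requires it to be free (not bound by any c-commanding expression).
— he: subject of the clause headed by 'found'; the pronoun does not c-command the R-expression — coreference allowed.

Yes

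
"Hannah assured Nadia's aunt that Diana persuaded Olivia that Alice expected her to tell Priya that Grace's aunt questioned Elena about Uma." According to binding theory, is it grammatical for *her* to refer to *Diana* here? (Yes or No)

*Diana* is an R-expression; Principle C requires it to be free (not bound by any c-commanding expression).
— her: subject of the clause headed by 'tell'; the pronoun does not c-command the R-expression — coreference allowed.

Yes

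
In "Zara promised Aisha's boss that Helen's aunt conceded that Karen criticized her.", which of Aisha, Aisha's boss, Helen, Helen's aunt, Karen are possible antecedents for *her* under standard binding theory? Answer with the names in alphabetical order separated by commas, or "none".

Aisha, Aisha's boss, Helen, Helen's aunt

*her* is a pronoun; Principle B requires it to be free in its binding domain — the clause headed by 'criticized'.
— Aisha: possessor inside the object DP of the matrix clause; does not c-command the pronoun — Principle B does not apply; allowed.
— Aisha's boss: object of the matrix clause; c-commands the pronoun but lies outside its binding domain — allowed.
— Helen: possessor inside the subject DP of the clause headed by 'conceded'; does not c-command the pronoun — Principle B does not apply; allowed.
— Helen's aunt: subject of the clause headed by 'conceded'; c-commands the pronoun but lies outside its binding domain — allowed.
— Karen: subject of the clause headed by 'criticized'; c-commands the pronoun within its binding domain — blocked (Principle B).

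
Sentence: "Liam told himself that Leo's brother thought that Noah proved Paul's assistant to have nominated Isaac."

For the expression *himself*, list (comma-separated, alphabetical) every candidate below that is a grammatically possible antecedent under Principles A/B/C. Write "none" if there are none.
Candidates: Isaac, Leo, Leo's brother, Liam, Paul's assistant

Liam

*himself* is a reflexive; Principle A requires it to be bound within its binding domain — the matrix clause.
— Isaac: object of the clause headed by 'nominated'; does not c-command the reflexive — cannot bind it (Principle A).
— Leo: possessor inside the subject DP of the clause headed by 'thought'; does not c-command the reflexive — cannot bind it (Principle A).
— Leo's brother: subject of the clause headed by 'thought'; does not c-command the reflexive — cannot bind it (Principle A).
— Liam: subject of the matrix clause; c-commands the reflexive within its binding domain — allowed (Principle A).
— Paul's assistant: subject of the clause headed by 'nominated'; does not c-command the reflexive — cannot bind it (Principle A).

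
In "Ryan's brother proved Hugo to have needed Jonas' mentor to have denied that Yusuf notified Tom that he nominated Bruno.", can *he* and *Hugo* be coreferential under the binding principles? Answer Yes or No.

*Hugo* is an R-expression; Principle C requires it to be free (not bound by any c-commanding expression).
— he: subject of the clause headed by 'nominated'; the pronoun does not c-command the R-expression — coreference allowed.

Yes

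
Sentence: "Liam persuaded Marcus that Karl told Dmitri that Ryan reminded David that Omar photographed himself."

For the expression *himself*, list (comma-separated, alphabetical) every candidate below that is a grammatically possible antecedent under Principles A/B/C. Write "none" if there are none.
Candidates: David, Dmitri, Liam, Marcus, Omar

*himself* is a reflexive; Principle A requires it to be bound within its binding domain — the clause headed by 'photographed'.
— David: object of the clause headed by 'reminded'; c-commands the reflexive but lies outside its binding domain — cannot bind it (Principle A).
— Dmitri: object of the clause headed by 'told'; c-commands the reflexive but lies outside its binding domain — cannot bind it (Principle A).
— Liam: subject of the matrix clause; c-commands the reflexive but lies outside its binding domain — cannot bind it (Principle A).
— Marcus: object of the matrix clause; c-commands the reflexive but lies outside its binding domain — cannot bind it (Principle A).
— Omar: subject of the clause headed by 'photographed'; c-commands the reflexive within its binding domain — allowed (Principle A).

Omar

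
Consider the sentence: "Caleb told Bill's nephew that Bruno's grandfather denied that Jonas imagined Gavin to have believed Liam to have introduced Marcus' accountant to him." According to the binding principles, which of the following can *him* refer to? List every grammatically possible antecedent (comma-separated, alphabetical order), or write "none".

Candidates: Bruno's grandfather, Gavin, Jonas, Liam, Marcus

*him* is a pronoun; Principle B requires it to be free in its binding domain — the clause headed by 'introduced'.
— Bruno's grandfather: subject of the clause headed by 'denied'; c-commands the pronoun but lies outside its binding domain — allowed.
— Gavin: subject of the clause headed by 'believed'; c-commands the pronoun but lies outside its binding domain — allowed.
— Jonas: subject of the clause headed by 'imagined'; c-commands the pronoun but lies outside its binding domain — allowed.
— Liam: subject of the clause headed by 'introduced'; c-commands the pronoun within its binding domain — blocked (Principle B).
— Marcus: possessor inside the object DP of the clause headed by 'introduced'; does not c-command the pronoun — Principle B does not apply; allowed.

Bruno's grandfather, Gavin, Jonas, Marcus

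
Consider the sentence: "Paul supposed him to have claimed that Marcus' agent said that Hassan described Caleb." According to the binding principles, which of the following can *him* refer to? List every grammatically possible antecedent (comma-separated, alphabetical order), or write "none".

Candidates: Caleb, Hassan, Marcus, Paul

*him* is a pronoun; Principle B requires it to be free in its binding domain — the matrix clause.
— Caleb: object of the clause headed by 'described'; is c-commanded by the pronoun; coreference would bind this R-expression — blocked (Principle C).
— Hassan: subject of the clause headed by 'described'; is c-commanded by the pronoun; coreference would bind this R-expression — blocked (Principle C).
— Marcus: possessor inside the subject DP of the clause headed by 'said'; is c-commanded by the pronoun; coreference would bind this R-expression — blocked (Principle C).
— Paul: subject of the matrix clause; c-commands the pronoun within its binding domain — blocked (Principle B).

none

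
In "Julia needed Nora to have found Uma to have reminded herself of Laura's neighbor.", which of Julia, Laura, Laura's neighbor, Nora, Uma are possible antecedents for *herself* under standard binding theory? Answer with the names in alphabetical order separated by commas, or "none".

*herself* is a reflexive; Principle A requires it to be bound within its binding domain — the clause headed by 'reminded'.
— Julia: subject of the matrix clause; c-commands the reflexive but lies outside its binding domain — cannot bind it (Principle A).
— Laura: possessor inside the second object DP of the clause headed by 'reminded'; does not c-command the reflexive — cannot bind it (Principle A).
— Laura's neighbor: second object of the clause headed by 'reminded'; does not c-command the reflexive — cannot bind it (Principle A).
— Nora: subject of the clause headed by 'found'; c-commands the reflexive but lies outside its binding domain — cannot bind it (Principle A).
— Uma: subject of the clause headed by 'reminded'; c-commands the reflexive within its binding domain — allowed (Principle A).

Uma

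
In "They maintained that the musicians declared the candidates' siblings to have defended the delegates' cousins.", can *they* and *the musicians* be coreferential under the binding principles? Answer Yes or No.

No

*the musicians* is an R-expression; Principle C requires it to be free (not bound by any c-commanding expression).
— they: subject of the matrix clause; the pronoun c-commands the R-expression — coreference blocked (Principle C).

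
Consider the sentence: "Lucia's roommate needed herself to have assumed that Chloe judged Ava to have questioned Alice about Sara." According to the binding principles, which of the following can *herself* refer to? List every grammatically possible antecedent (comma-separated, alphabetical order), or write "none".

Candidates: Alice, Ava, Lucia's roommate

*herself* is a reflexive; Principle A requires it to be bound within its binding domain — the matrix clause.
— Alice: object of the clause headed by 'questioned'; does not c-command the reflexive — cannot bind it (Principle A).
— Ava: subject of the clause headed by 'questioned'; does not c-command the reflexive — cannot bind it (Principle A).
— Lucia's roommate: subject of the matrix clause; c-commands the reflexive within its binding domain — allowed (Principle A).

Lucia's roommate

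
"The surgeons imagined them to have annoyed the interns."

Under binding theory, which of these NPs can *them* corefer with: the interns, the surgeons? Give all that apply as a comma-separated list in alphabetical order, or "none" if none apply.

none

*them* is a pronoun; Principle B requires it to be free in its binding domain — the matrix clause.
— the interns: object of the clause headed by 'annoyed'; is c-commanded by the pronoun; coreference would bind this R-expression — blocked (Principle C).
— the surgeons: subject of the matrix clause; c-commands the pronoun within its binding domain — blocked (Principle B).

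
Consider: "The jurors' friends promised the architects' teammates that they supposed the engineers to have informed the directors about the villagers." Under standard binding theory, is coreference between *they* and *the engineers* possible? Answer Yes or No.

*the engineers* is an R-expression; Principle C requires it to be free (not bound by any c-commanding expression).
— they: subject of the clause headed by 'supposed'; the pronoun c-commands the R-expression — coreference blocked (Principle C).

No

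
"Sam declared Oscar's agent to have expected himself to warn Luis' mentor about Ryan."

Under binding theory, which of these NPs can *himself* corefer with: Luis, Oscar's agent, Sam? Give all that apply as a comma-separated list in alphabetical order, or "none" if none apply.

*himself* is a reflexive; Principle A requires it to be bound within its binding domain — the clause headed by 'expected'.
— Luis: possessor inside the object DP of the clause headed by 'warn'; does not c-command the reflexive — cannot bind it (Principle A).
— Oscar's agent: subject of the clause headed by 'expected'; c-commands the reflexive within its binding domain — allowed (Principle A).
— Sam: subject of the matrix clause; c-commands the reflexive but lies outside its binding domain — cannot bind it (Principle A).

Oscar's agent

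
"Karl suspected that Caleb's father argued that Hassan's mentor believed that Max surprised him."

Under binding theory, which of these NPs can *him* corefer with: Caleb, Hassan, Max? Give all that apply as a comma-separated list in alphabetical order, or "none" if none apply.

*him* is a pronoun; Principle B requires it to be free in its binding domain — the clause headed by 'surprised'.
— Caleb: possessor inside the subject DP of the clause headed by 'argued'; does not c-command the pronoun — Principle B does not apply; allowed.
— Hassan: possessor inside the subject DP of the clause headed by 'believed'; does not c-command the pronoun — Principle B does not apply; allowed.
— Max: subject of the clause headed by 'surprised'; c-commands the pronoun within its binding domain — blocked (Principle B).

Caleb, Hassan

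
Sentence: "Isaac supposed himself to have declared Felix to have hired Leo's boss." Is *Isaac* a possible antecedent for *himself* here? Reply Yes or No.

Yes

*himself* is a reflexive; Principle A requires it to be bound within its binding domain — the matrix clause.
— Isaac: subject of the matrix clause; c-commands the reflexive within its binding domain — allowed (Principle A).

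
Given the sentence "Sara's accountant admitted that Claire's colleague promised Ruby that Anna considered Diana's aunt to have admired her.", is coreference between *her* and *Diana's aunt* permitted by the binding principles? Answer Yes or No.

No

*her* is a pronoun; Principle B requires it to be free in its binding domain — the clause headed by 'admired'.
— Diana's aunt: subject of the clause headed by 'admired'; c-commands the pronoun within its binding domain — blocked (Principle B).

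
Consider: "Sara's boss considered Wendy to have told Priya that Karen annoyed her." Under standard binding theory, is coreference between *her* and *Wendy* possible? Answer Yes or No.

Yes

*Wendy* is an R-expression; Principle C requires it to be free (not bound by any c-commanding expression).
— her: object of the clause headed by 'annoyed'; the pronoun does not c-command the R-expression — coreference allowed.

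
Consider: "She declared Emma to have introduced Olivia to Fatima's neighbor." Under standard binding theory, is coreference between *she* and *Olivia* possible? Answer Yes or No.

*Olivia* is an R-expression; Principle C requires it to be free (not bound by any c-commanding expression).
— she: subject of the matrix clause; the pronoun c-commands the R-expression — coreference blocked (Principle C).

No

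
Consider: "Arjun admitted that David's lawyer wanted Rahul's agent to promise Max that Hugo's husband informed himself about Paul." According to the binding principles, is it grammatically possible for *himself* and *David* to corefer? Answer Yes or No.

No

*himself* is a reflexive; Principle A requires it to be bound within its binding domain — the clause headed by 'informed'.
— David: possessor inside the subject DP of the clause headed by 'wanted'; does not c-command the reflexive — cannot bind it (Principle A).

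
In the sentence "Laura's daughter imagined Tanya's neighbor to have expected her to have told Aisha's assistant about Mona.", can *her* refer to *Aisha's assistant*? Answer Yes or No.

No

*her* is a pronoun; Principle B requires it to be free in its binding domain — the clause headed by 'expected'.
— Aisha's assistant: object of the clause headed by 'told'; is c-commanded by the pronoun; coreference would bind this R-expression — blocked (Principle C).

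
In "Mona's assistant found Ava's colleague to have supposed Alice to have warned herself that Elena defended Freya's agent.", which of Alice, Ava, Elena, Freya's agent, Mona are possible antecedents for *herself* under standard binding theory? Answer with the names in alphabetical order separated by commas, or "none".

*herself* is a reflexive; Principle A requires it to be bound within its binding domain — the clause headed by 'warned'.
— Alice: subject of the clause headed by 'warned'; c-commands the reflexive within its binding domain — allowed (Principle A).
— Ava: possessor inside the subject DP of the clause headed by 'supposed'; does not c-command the reflexive — cannot bind it (Principle A).
— Elena: subject of the clause headed by 'defended'; does not c-command the reflexive — cannot bind it (Principle A).
— Freya's agent: object of the clause headed by 'defended'; does not c-command the reflexive — cannot bind it (Principle A).
— Mona: possessor inside the subject DP of the matrix clause; does not c-command the reflexive — cannot bind it (Principle A).

Alice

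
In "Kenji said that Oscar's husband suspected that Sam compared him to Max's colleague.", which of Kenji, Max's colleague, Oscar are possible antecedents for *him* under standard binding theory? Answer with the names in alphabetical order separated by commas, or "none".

*him* is a pronoun; Principle B requires it to be free in its binding domain — the clause headed by 'compared'.
— Kenji: subject of the matrix clause; c-commands the pronoun but lies outside its binding domain — allowed.
— Max's colleague: second object of the clause headed by 'compared'; is c-commanded by the pronoun; coreference would bind this R-expression — blocked (Principle C).
— Oscar: possessor inside the subject DP of the clause headed by 'suspected'; does not c-command the pronoun — Principle B does not apply; allowed.

Kenji, Oscar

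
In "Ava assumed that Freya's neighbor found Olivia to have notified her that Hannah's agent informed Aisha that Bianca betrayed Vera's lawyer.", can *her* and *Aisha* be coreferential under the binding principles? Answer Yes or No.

No

*Aisha* is an R-expression; Principle C requires it to be free (not bound by any c-commanding expression).
— her: object of the clause headed by 'notified'; the pronoun c-commands the R-expression — coreference blocked (Principle C).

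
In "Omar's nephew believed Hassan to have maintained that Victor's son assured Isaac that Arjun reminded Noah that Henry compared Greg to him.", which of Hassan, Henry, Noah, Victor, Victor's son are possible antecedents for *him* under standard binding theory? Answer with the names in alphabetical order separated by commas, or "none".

Hassan, Noah, Victor, Victor's son

*him* is a pronoun; Principle B requires it to be free in its binding domain — the clause headed by 'compared'.
— Hassan: subject of the clause headed by 'maintained'; c-commands the pronoun but lies outside its binding domain — allowed.
— Henry: subject of the clause headed by 'compared'; c-commands the pronoun within its binding domain — blocked (Principle B).
— Noah: object of the clause headed by 'reminded'; c-commands the pronoun but lies outside its binding domain — allowed.
— Victor: possessor inside the subject DP of the clause headed by 'assured'; does not c-command the pronoun — Principle B does not apply; allowed.
— Victor's son: subject of the clause headed by 'assured'; c-commands the pronoun but lies outside its binding domain — allowed.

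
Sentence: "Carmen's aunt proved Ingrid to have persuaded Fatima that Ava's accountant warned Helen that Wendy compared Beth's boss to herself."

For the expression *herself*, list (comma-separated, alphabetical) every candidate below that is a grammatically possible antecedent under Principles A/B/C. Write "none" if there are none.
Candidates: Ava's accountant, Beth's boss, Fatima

*herself* is a reflexive; Principle A requires it to be bound within its binding domain — the clause headed by 'compared'.
— Ava's accountant: subject of the clause headed by 'warned'; c-commands the reflexive but lies outside its binding domain — cannot bind it (Principle A).
— Beth's boss: object of the clause headed by 'compared'; c-commands the reflexive within its binding domain — allowed (Principle A).
— Fatima: object of the clause headed by 'persuaded'; c-commands the reflexive but lies outside its binding domain — cannot bind it (Principle A).

Beth's boss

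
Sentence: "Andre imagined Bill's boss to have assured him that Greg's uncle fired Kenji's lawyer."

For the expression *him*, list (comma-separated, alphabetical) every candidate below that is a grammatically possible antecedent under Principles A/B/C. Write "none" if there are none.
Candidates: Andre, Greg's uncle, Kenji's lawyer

Andre

*him* is a pronoun; Principle B requires it to be free in its binding domain — the clause headed by 'assured'.
— Andre: subject of the matrix clause; c-commands the pronoun but lies outside its binding domain — allowed.
— Greg's uncle: subject of the clause headed by 'fired'; is c-commanded by the pronoun; coreference would bind this R-expression — blocked (Principle C).
— Kenji's lawyer: object of the clause headed by 'fired'; is c-commanded by the pronoun; coreference would bind this R-expression — blocked (Principle C).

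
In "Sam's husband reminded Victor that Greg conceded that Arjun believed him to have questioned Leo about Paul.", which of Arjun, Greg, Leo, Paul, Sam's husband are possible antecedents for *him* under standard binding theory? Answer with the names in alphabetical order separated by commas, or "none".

Greg, Sam's husband

*him* is a pronoun; Principle B requires it to be free in its binding domain — the clause headed by 'believed'.
— Arjun: subject of the clause headed by 'believed'; c-commands the pronoun within its binding domain — blocked (Principle B).
— Greg: subject of the clause headed by 'conceded'; c-commands the pronoun but lies outside its binding domain — allowed.
— Leo: object of the clause headed by 'questioned'; is c-commanded by the pronoun; coreference would bind this R-expression — blocked (Principle C).
— Paul: second object of the clause headed by 'questioned'; is c-commanded by the pronoun; coreference would bind this R-expression — blocked (Principle C).
— Sam's husband: subject of the matrix clause; c-commands the pronoun but lies outside its binding domain — allowed.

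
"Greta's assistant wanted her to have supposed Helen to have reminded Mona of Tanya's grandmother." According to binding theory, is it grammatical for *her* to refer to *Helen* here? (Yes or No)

No

*Helen* is an R-expression; Principle C requires it to be free (not bound by any c-commanding expression).
— her: subject of the clause headed by 'supposed'; the pronoun c-commands the R-expression — coreference blocked (Principle C).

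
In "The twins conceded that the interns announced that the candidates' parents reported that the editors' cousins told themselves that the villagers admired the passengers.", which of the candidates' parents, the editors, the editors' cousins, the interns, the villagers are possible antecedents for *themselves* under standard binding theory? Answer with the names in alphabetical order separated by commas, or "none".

*themselves* is a reflexive; Principle A requires it to be bound within its binding domain — the clause headed by 'told'.
— the candidates' parents: subject of the clause headed by 'reported'; c-commands the reflexive but lies outside its binding domain — cannot bind it (Principle A).
— the editors: possessor inside the subject DP of the clause headed by 'told'; does not c-command the reflexive — cannot bind it (Principle A).
— the editors' cousins: subject of the clause headed by 'told'; c-commands the reflexive within its binding domain — allowed (Principle A).
— the interns: subject of the clause headed by 'announced'; c-commands the reflexive but lies outside its binding domain — cannot bind it (Principle A).
— the villagers: subject of the clause headed by 'admired'; does not c-command the reflexive — cannot bind it (Principle A).

the editors' cousins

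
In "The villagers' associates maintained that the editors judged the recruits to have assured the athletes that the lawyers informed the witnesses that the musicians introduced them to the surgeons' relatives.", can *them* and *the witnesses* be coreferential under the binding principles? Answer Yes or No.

Yes

*the witnesses* is an R-expression; Principle C requires it to be free (not bound by any c-commanding expression).
— them: object of the clause headed by 'introduced'; the pronoun does not c-command the R-expression — coreference allowed.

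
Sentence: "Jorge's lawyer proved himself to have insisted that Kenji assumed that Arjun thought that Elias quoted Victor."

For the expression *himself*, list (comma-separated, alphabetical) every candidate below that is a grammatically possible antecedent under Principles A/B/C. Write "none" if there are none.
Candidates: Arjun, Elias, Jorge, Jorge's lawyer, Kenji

*himself* is a reflexive; Principle A requires it to be bound within its binding domain — the matrix clause.
— Arjun: subject of the clause headed by 'thought'; does not c-command the reflexive — cannot bind it (Principle A).
— Elias: subject of the clause headed by 'quoted'; does not c-command the reflexive — cannot bind it (Principle A).
— Jorge: possessor inside the subject DP of the matrix clause; does not c-command the reflexive — cannot bind it (Principle A).
— Jorge's lawyer: subject of the matrix clause; c-commands the reflexive within its binding domain — allowed (Principle A).
— Kenji: subject of the clause headed by 'assumed'; does not c-command the reflexive — cannot bind it (Principle A).

Jorge's lawyer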